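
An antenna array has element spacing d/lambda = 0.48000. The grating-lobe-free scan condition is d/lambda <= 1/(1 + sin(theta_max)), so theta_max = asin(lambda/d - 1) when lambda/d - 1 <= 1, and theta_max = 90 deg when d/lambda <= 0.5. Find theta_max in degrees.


lambda/d - 1 = 1/0.48000 - 1 = 1.083333 >= 1
d/lambda <= 0.5, so the array can scan to endfire without grating lobes: theta_max = 90 deg

90 deg


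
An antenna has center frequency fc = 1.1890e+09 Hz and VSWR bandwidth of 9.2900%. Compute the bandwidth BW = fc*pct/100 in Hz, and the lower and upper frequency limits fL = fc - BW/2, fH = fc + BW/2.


BW = 1.1890e+09 * 9.2900/100 = 1.104581e+08 Hz
fL = 1.1890e+09 - 1.104581e+08/2 = 1.134e+09 Hz
fH = 1.1890e+09 + 1.104581e+08/2 = 1.244e+09 Hz

BW=1.105e+08 Hz, fL=1.134e+09 Hz, fH=1.244e+09 Hz


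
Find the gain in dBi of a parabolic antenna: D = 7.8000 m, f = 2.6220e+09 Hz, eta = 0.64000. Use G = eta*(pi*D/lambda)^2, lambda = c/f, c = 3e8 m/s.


lambda = c / f = 3.0000e+08 / 2.6220e+09 = 0.1144165 m
G_linear = 0.64000 * (pi * 7.8000 / 0.1144165)^2 = 29355.64
G_dBi = 10 * log10(29355.64) = 44.68 dBi

44.68 dBi


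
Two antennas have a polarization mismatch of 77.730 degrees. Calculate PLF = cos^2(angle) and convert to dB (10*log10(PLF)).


PLF_linear = cos^2(77.730 deg) = 0.04516423
PLF_dB = 10 * log10(0.04516423) = -13.45 dB

-13.45 dB


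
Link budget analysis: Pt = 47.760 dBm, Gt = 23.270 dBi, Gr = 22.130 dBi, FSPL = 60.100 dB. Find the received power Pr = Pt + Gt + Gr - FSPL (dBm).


Pr = 47.760 + 23.270 + 22.130 - 60.100 = 33.06 dBm

33.06 dBm


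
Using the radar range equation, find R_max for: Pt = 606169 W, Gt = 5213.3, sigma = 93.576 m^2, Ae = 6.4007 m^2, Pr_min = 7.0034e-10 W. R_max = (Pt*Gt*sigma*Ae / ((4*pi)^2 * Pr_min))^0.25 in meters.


R^4 = 606169*5213.3*93.576*6.4007 / ((4*pi)^2 * 7.0034e-10) = 1.711472e+19
R_max = 1.711472e+19^0.25 = 64319 m

64319 m


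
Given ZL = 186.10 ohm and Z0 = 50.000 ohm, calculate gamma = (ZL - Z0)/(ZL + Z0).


gamma = (186.10 - 50.000) / (186.10 + 50.000) = 0.5765

0.5765


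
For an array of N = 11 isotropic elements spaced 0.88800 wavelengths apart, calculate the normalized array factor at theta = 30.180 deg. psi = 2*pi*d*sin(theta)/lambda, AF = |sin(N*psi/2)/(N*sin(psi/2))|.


psi = 2*pi*0.88800*sin(30.180 deg) = 2.804901 rad
AF = |sin(11*2.804901/2) / (11*sin(2.804901/2))| = 0.02557

0.02557


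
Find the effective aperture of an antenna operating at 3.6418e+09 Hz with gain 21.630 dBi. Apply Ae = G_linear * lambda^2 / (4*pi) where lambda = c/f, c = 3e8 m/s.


lambda = c / f = 3.0000e+08 / 3.6418e+09 = 0.08237685 m
G_linear = 10^(21.630/10) = 145.5459
Ae = G_linear * lambda^2 / (4*pi) = 145.5459 * 0.08237685^2 / (4*pi) = 0.07860 m^2

0.07860 m^2


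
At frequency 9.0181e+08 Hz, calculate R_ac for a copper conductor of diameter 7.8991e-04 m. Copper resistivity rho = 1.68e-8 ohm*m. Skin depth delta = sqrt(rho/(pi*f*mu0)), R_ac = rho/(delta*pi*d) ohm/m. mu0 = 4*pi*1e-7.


delta = sqrt(1.68e-8 / (pi * 9.0181e+08 * 4*pi*1e-7)) = 2.172287e-06 m
R_ac = 1.68e-8 / (2.172287e-06 * pi * 7.8991e-04) = 3.116 ohm/m

3.116 ohm/m


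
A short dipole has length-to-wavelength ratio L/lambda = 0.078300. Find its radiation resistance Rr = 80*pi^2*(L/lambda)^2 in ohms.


Rr = 80 * pi^2 * (0.078300)^2 = 80 * 9.869604 * 6.130890e-03 = 4.841 ohm

4.841 ohm


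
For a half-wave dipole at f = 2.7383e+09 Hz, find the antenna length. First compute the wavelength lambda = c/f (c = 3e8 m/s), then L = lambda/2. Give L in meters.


lambda = c / f = 3.0000e+08 / 2.7383e+09 = 0.1095570 m
L = lambda / 2 = 0.1095570 / 2 = 0.05478 m

0.05478 m


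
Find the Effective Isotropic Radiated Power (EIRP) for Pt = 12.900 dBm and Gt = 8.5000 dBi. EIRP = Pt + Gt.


EIRP = Pt + Gt = 12.900 + 8.5000 = 21.40 dBm

21.40 dBm


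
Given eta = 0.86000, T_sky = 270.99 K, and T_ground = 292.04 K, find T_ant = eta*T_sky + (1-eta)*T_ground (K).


T_ant = 0.86000 * 270.99 + (1 - 0.86000) * 292.04 = 273.9 K

273.9 K


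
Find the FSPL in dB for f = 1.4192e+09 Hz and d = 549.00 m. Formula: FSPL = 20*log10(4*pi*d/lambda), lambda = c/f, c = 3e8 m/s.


lambda = c / f = 3.0000e+08 / 1.4192e+09 = 0.2113867 m
FSPL = 20 * log10(4*pi*549.00/0.2113867) = 90.27 dB

90.27 dB


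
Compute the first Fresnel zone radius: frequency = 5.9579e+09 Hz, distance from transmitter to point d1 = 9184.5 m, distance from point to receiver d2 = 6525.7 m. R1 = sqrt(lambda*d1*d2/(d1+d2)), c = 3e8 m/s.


lambda = c / f = 3.0000e+08 / 5.9579e+09 = 0.05035331 m
R1 = sqrt(0.05035331 * 9184.5 * 6525.7 / (9184.5 + 6525.7)) = 13.86 m

13.86 m


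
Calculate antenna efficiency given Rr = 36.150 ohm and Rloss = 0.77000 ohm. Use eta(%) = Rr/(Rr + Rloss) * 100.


eta = 36.150 / (36.150 + 0.77000) * 100 = 97.91%

97.91%


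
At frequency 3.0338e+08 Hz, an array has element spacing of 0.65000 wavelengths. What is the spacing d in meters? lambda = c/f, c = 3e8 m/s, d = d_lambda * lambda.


lambda = c / f = 3.0000e+08 / 3.0338e+08 = 0.9888589 m
d = 0.65000 * 0.9888589 = 0.6428 m

0.6428 m


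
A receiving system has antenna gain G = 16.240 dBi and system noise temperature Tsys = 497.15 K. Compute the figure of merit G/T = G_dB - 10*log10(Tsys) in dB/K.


G/T = 16.240 - 10*log10(497.15) = 16.240 - 26.96487 = -10.72 dB/K

-10.72 dB/K


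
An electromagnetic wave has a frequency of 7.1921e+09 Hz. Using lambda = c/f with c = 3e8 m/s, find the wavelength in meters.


lambda = c / f = 3.0000e+08 / 7.1921e+09 = 0.04171 m

0.04171 m


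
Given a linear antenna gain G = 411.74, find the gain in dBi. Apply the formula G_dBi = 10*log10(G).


G_dBi = 10 * log10(411.74) = 26.15 dBi

26.15 dBi


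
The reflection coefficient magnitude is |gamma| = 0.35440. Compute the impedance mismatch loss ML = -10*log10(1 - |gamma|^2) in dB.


ML = -10 * log10(1 - 0.35440^2) = -10 * log10(0.87440064) = 0.5829 dB

0.5829 dB


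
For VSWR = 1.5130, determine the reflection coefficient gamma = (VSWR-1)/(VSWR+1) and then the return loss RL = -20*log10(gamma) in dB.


gamma = (1.5130 - 1) / (1.5130 + 1) = 0.2041385
RL = -20 * log10(0.2041385) = 13.80 dB

13.80 dB


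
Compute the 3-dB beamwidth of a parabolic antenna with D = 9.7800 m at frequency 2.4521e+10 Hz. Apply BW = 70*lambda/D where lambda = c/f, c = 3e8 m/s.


lambda = c / f = 3.0000e+08 / 2.4521e+10 = 0.01223441 m
BW = 70 * 0.01223441 / 9.7800 = 0.08757 deg

0.08757 deg


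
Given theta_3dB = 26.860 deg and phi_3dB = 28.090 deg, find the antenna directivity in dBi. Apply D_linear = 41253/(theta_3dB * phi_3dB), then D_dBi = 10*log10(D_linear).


D_linear = 41253 / (26.860 * 28.090) = 54.67613
D_dBi = 10 * log10(54.67613) = 17.38 dBi

17.38 dBi


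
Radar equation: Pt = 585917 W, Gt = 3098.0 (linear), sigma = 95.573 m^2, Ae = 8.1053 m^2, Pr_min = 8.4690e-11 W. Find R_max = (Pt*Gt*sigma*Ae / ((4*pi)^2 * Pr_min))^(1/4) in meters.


R^4 = 585917*3098.0*95.573*8.1053 / ((4*pi)^2 * 8.4690e-11) = 1.051405e+20
R_max = 1.051405e+20^0.25 = 101261 m

101261 m


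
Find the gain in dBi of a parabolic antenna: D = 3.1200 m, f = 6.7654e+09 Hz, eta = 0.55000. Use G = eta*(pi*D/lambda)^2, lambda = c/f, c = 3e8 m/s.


lambda = c / f = 3.0000e+08 / 6.7654e+09 = 0.04434328 m
G_linear = 0.55000 * (pi * 3.1200 / 0.04434328)^2 = 26872.99
G_dBi = 10 * log10(26872.99) = 44.29 dBi

44.29 dBi


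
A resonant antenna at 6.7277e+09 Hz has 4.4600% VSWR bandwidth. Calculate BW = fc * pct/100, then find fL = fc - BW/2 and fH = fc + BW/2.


BW = 6.7277e+09 * 4.4600/100 = 3.000554e+08 Hz
fL = 6.7277e+09 - 3.000554e+08/2 = 6.578e+09 Hz
fH = 6.7277e+09 + 3.000554e+08/2 = 6.878e+09 Hz

BW=3.001e+08 Hz, fL=6.578e+09 Hz, fH=6.878e+09 Hz


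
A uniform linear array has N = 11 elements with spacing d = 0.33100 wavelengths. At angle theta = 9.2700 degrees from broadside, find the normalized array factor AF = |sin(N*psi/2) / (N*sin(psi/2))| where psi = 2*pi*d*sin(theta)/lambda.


psi = 2*pi*0.33100*sin(9.2700 deg) = 0.3350183 rad
AF = |sin(11*0.3350183/2) / (11*sin(0.3350183/2))| = 0.5252

0.5252


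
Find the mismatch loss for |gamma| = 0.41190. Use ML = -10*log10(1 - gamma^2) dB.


ML = -10 * log10(1 - 0.41190^2) = -10 * log10(0.83033839) = 0.8074 dB

0.8074 dB


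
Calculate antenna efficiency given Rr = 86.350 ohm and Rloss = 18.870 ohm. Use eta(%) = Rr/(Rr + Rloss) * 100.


eta = 86.350 / (86.350 + 18.870) * 100 = 82.07%

82.07%


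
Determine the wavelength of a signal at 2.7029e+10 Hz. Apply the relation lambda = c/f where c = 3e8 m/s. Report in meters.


lambda = c / f = 3.0000e+08 / 2.7029e+10 = 0.01110 m

0.01110 m


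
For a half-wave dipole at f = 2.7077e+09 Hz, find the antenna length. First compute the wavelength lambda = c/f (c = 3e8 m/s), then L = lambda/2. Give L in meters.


lambda = c / f = 3.0000e+08 / 2.7077e+09 = 0.1107951 m
L = lambda / 2 = 0.1107951 / 2 = 0.05540 m

0.05540 m


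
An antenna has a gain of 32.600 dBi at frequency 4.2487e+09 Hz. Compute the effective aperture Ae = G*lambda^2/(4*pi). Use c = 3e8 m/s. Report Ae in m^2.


lambda = c / f = 3.0000e+08 / 4.2487e+09 = 0.07060983 m
G_linear = 10^(32.600/10) = 1819.701
Ae = G_linear * lambda^2 / (4*pi) = 1819.701 * 0.07060983^2 / (4*pi) = 0.7220 m^2

0.7220 m^2


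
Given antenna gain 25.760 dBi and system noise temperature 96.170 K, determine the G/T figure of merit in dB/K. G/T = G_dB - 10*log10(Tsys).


G/T = 25.760 - 10*log10(96.170) = 25.760 - 19.83040 = 5.930 dB/K

5.930 dB/K


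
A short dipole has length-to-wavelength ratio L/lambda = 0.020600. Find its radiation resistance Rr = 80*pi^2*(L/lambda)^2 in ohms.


Rr = 80 * pi^2 * (0.020600)^2 = 80 * 9.869604 * 4.243600e-04 = 0.3351 ohm

0.3351 ohm


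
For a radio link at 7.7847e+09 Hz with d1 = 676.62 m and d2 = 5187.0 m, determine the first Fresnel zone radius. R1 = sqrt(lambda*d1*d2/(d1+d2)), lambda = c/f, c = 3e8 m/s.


lambda = c / f = 3.0000e+08 / 7.7847e+09 = 0.03853713 m
R1 = sqrt(0.03853713 * 676.62 * 5187.0 / (676.62 + 5187.0)) = 4.803 m

4.803 m


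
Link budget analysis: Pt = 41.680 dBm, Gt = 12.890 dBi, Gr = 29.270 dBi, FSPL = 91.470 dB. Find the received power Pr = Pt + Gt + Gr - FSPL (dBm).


Pr = 41.680 + 12.890 + 29.270 - 91.470 = -7.63 dBm

-7.63 dBm


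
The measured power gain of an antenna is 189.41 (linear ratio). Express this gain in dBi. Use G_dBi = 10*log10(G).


G_dBi = 10 * log10(189.41) = 22.77 dBi

22.77 dBi


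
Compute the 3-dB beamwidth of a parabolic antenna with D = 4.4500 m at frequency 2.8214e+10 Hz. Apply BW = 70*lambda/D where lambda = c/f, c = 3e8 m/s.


lambda = c / f = 3.0000e+08 / 2.8214e+10 = 0.01063302 m
BW = 70 * 0.01063302 / 4.4500 = 0.1673 deg

0.1673 deg


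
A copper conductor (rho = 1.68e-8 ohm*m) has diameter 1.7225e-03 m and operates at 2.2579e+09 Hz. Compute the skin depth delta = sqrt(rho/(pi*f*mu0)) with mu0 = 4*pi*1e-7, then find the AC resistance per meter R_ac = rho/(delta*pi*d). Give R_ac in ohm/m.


delta = sqrt(1.68e-8 / (pi * 2.2579e+09 * 4*pi*1e-7)) = 1.372848e-06 m
R_ac = 1.68e-8 / (1.372848e-06 * pi * 1.7225e-03) = 2.261 ohm/m

2.261 ohm/m


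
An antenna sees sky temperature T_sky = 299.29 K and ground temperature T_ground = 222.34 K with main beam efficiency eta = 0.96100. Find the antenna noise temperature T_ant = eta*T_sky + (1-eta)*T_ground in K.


T_ant = 0.96100 * 299.29 + (1 - 0.96100) * 222.34 = 296.3 K

296.3 K


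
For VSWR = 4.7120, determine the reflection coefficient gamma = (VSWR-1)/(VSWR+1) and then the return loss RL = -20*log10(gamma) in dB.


gamma = (4.7120 - 1) / (4.7120 + 1) = 0.6498599
RL = -20 * log10(0.6498599) = 3.744 dB

3.744 dB


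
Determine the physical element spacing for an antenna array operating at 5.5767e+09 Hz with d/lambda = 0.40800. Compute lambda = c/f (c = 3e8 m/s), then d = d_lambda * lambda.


lambda = c / f = 3.0000e+08 / 5.5767e+09 = 0.05379526 m
d = 0.40800 * 0.05379526 = 0.02195 m

0.02195 m


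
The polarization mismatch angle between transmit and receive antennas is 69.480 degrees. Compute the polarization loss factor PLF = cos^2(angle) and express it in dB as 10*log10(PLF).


PLF_linear = cos^2(69.480 deg) = 0.1228743
PLF_dB = 10 * log10(0.1228743) = -9.105 dB

-9.105 dB


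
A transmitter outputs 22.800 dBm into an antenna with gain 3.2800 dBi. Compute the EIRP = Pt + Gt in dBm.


EIRP = Pt + Gt = 22.800 + 3.2800 = 26.08 dBm

26.08 dBm


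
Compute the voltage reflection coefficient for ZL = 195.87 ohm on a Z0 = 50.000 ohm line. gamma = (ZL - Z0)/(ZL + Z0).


gamma = (195.87 - 50.000) / (195.87 + 50.000) = 0.5933

0.5933


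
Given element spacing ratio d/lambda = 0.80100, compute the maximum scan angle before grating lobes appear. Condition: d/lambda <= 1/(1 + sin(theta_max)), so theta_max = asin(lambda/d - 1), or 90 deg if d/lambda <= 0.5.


lambda/d - 1 = 1/0.80100 - 1 = 0.2484395
theta_max = asin(0.2484395) = 14.39 deg

14.39 deg


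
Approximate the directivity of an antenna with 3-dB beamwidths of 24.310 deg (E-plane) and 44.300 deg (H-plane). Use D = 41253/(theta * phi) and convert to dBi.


D_linear = 41253 / (24.310 * 44.300) = 38.30600
D_dBi = 10 * log10(38.30600) = 15.83 dBi

15.83 dBi


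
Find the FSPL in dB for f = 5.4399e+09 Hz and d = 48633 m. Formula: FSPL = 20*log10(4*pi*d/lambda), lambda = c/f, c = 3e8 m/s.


lambda = c / f = 3.0000e+08 / 5.4399e+09 = 0.05514807 m
FSPL = 20 * log10(4*pi*48633/0.05514807) = 140.9 dB

140.9 dB


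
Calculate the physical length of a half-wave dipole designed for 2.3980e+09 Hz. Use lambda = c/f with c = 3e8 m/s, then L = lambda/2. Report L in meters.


lambda = c / f = 3.0000e+08 / 2.3980e+09 = 0.1251043 m
L = lambda / 2 = 0.1251043 / 2 = 0.06255 m

0.06255 m


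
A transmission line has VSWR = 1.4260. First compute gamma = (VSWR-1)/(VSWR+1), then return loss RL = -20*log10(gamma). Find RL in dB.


gamma = (1.4260 - 1) / (1.4260 + 1) = 0.1755977
RL = -20 * log10(0.1755977) = 15.11 dB

15.11 dB


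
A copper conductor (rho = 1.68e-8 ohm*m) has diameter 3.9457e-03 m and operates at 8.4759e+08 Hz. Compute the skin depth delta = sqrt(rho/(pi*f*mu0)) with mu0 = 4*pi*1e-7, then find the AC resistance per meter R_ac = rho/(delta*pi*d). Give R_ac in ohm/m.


delta = sqrt(1.68e-8 / (pi * 8.4759e+08 * 4*pi*1e-7)) = 2.240690e-06 m
R_ac = 1.68e-8 / (2.240690e-06 * pi * 3.9457e-03) = 0.6049 ohm/m

0.6049 ohm/m


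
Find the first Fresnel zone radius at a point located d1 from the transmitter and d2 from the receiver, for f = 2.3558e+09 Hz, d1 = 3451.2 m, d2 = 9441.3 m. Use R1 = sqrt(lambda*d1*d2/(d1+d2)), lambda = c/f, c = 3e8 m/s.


lambda = c / f = 3.0000e+08 / 2.3558e+09 = 0.1273453 m
R1 = sqrt(0.1273453 * 3451.2 * 9441.3 / (3451.2 + 9441.3)) = 17.94 m

17.94 m


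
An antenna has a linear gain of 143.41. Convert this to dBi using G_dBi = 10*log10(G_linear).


G_dBi = 10 * log10(143.41) = 21.57 dBi

21.57 dBi


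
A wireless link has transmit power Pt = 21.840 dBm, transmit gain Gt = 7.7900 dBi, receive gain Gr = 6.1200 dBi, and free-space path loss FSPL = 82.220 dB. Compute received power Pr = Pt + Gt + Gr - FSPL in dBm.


Pr = 21.840 + 7.7900 + 6.1200 - 82.220 = -46.47 dBm

-46.47 dBm


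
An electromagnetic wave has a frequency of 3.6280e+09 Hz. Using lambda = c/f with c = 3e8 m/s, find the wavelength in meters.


lambda = c / f = 3.0000e+08 / 3.6280e+09 = 0.08269 m

0.08269 m


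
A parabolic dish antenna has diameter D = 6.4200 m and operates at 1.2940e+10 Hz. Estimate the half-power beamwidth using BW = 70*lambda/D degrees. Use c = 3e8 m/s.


lambda = c / f = 3.0000e+08 / 1.2940e+10 = 0.02318393 m
BW = 70 * 0.02318393 / 6.4200 = 0.2528 deg

0.2528 deg


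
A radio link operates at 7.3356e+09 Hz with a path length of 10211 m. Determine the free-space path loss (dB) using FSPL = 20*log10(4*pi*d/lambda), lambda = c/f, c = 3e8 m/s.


lambda = c / f = 3.0000e+08 / 7.3356e+09 = 0.04089645 m
FSPL = 20 * log10(4*pi*10211/0.04089645) = 129.9 dB

129.9 dB


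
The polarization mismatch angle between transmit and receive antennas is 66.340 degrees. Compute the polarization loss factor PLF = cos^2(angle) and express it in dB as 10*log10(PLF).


PLF_linear = cos^2(66.340 deg) = 0.1610485
PLF_dB = 10 * log10(0.1610485) = -7.930 dB

-7.930 dB


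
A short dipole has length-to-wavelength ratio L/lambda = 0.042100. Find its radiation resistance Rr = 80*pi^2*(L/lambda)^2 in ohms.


Rr = 80 * pi^2 * (0.042100)^2 = 80 * 9.869604 * 1.772410e-03 = 1.399 ohm

1.399 ohm


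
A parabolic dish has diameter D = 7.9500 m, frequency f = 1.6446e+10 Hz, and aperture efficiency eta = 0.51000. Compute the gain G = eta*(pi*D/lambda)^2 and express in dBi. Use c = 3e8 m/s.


lambda = c / f = 3.0000e+08 / 1.6446e+10 = 0.01824152 m
G_linear = 0.51000 * (pi * 7.9500 / 0.01824152)^2 = 956053.4
G_dBi = 10 * log10(956053.4) = 59.80 dBi

59.80 dBi


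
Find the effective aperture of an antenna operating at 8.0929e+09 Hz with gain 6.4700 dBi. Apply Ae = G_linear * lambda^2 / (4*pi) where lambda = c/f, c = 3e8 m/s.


lambda = c / f = 3.0000e+08 / 8.0929e+09 = 0.03706953 m
G_linear = 10^(6.4700/10) = 4.436086
Ae = G_linear * lambda^2 / (4*pi) = 4.436086 * 0.03706953^2 / (4*pi) = 4.851e-04 m^2

4.851e-04 m^2


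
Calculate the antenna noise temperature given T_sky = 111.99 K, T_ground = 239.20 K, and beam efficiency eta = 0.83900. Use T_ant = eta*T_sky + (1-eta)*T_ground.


T_ant = 0.83900 * 111.99 + (1 - 0.83900) * 239.20 = 132.5 K

132.5 K


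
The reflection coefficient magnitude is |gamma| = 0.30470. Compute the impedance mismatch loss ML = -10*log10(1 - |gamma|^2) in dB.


ML = -10 * log10(1 - 0.30470^2) = -10 * log10(0.90715791) = 0.4232 dB

0.4232 dB


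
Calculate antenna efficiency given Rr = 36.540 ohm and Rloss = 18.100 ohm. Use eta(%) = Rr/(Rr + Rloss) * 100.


eta = 36.540 / (36.540 + 18.100) * 100 = 66.87%

66.87%


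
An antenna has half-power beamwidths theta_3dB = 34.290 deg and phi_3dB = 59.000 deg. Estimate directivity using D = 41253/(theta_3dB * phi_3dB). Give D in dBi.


D_linear = 41253 / (34.290 * 59.000) = 20.39088
D_dBi = 10 * log10(20.39088) = 13.09 dBi

13.09 dBi


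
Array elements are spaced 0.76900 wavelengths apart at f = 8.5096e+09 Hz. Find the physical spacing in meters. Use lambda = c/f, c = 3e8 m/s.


lambda = c / f = 3.0000e+08 / 8.5096e+09 = 0.03525430 m
d = 0.76900 * 0.03525430 = 0.02711 m

0.02711 m


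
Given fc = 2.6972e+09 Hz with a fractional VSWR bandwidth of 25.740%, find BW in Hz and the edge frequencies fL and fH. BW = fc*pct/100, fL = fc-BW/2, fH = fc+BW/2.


BW = 2.6972e+09 * 25.740/100 = 6.942593e+08 Hz
fL = 2.6972e+09 - 6.942593e+08/2 = 2.350e+09 Hz
fH = 2.6972e+09 + 6.942593e+08/2 = 3.044e+09 Hz

BW=6.943e+08 Hz, fL=2.350e+09 Hz, fH=3.044e+09 Hz


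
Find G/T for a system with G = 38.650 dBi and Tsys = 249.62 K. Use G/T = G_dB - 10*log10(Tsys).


G/T = 38.650 - 10*log10(249.62) = 38.650 - 23.97279 = 14.68 dB/K

14.68 dB/K


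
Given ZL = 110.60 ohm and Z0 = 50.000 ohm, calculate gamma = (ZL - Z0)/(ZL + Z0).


gamma = (110.60 - 50.000) / (110.60 + 50.000) = 0.3773

0.3773


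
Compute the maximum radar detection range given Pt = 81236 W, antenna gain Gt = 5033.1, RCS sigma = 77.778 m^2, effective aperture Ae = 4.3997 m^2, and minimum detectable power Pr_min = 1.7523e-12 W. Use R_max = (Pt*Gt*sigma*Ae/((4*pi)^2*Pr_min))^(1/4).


R^4 = 81236*5033.1*77.778*4.3997 / ((4*pi)^2 * 1.7523e-12) = 5.056334e+20
R_max = 5.056334e+20^0.25 = 149954 m

149954 m


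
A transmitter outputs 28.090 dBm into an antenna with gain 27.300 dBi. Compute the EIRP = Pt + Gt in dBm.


EIRP = Pt + Gt = 28.090 + 27.300 = 55.39 dBm

55.39 dBm


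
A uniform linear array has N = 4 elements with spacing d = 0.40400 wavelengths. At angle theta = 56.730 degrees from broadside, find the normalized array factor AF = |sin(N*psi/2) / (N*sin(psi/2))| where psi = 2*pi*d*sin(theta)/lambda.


psi = 2*pi*0.40400*sin(56.730 deg) = 2.122349 rad
AF = |sin(4*2.122349/2) / (4*sin(2.122349/2))| = 0.2556

0.2556


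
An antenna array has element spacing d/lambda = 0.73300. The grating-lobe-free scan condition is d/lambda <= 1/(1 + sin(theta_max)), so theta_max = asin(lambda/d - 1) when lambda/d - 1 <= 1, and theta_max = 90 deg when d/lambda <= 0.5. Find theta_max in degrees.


lambda/d - 1 = 1/0.73300 - 1 = 0.3642565
theta_max = asin(0.3642565) = 21.36 deg

21.36 deg


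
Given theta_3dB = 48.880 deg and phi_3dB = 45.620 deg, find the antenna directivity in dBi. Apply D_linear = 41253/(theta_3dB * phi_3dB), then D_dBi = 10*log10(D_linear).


D_linear = 41253 / (48.880 * 45.620) = 18.49989
D_dBi = 10 * log10(18.49989) = 12.67 dBi

12.67 dBi


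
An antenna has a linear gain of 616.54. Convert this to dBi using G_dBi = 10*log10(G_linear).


G_dBi = 10 * log10(616.54) = 27.90 dBi

27.90 dBi


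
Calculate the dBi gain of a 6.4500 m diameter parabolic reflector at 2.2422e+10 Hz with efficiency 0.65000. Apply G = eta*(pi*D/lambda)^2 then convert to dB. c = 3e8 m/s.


lambda = c / f = 3.0000e+08 / 2.2422e+10 = 0.01337972 m
G_linear = 0.65000 * (pi * 6.4500 / 0.01337972)^2 = 1.490866e+06
G_dBi = 10 * log10(1.490866e+06) = 61.73 dBi

61.73 dBi


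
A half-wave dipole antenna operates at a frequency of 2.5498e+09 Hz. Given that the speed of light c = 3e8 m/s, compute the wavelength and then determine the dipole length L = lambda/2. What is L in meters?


lambda = c / f = 3.0000e+08 / 2.5498e+09 = 0.1176563 m
L = lambda / 2 = 0.1176563 / 2 = 0.05883 m

0.05883 m


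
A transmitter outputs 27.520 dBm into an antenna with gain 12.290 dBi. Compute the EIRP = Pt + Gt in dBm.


EIRP = Pt + Gt = 27.520 + 12.290 = 39.81 dBm

39.81 dBm


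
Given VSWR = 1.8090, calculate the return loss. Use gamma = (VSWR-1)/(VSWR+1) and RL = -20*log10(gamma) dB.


gamma = (1.8090 - 1) / (1.8090 + 1) = 0.2880028
RL = -20 * log10(0.2880028) = 10.81 dB

10.81 dB


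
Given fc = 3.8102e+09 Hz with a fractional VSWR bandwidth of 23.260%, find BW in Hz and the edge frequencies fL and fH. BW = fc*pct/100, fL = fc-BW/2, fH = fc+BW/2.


BW = 3.8102e+09 * 23.260/100 = 8.862525e+08 Hz
fL = 3.8102e+09 - 8.862525e+08/2 = 3.367e+09 Hz
fH = 3.8102e+09 + 8.862525e+08/2 = 4.253e+09 Hz

BW=8.863e+08 Hz, fL=3.367e+09 Hz, fH=4.253e+09 Hz


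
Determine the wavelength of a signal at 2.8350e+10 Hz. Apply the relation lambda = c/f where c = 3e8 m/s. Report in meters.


lambda = c / f = 3.0000e+08 / 2.8350e+10 = 0.01058 m

0.01058 m


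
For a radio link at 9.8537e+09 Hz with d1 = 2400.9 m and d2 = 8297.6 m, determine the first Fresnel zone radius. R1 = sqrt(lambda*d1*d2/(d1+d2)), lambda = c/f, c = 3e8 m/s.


lambda = c / f = 3.0000e+08 / 9.8537e+09 = 0.03044542 m
R1 = sqrt(0.03044542 * 2400.9 * 8297.6 / (2400.9 + 8297.6)) = 7.529 m

7.529 m


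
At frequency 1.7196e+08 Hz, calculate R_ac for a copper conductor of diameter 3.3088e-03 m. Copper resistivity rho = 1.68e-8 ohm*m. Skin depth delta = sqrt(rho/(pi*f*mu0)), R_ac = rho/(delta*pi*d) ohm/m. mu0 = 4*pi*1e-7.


delta = sqrt(1.68e-8 / (pi * 1.7196e+08 * 4*pi*1e-7)) = 4.974633e-06 m
R_ac = 1.68e-8 / (4.974633e-06 * pi * 3.3088e-03) = 0.3249 ohm/m

0.3249 ohm/m


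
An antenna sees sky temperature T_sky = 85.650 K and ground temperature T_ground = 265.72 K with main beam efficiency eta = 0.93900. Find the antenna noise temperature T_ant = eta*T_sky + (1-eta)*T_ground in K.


T_ant = 0.93900 * 85.650 + (1 - 0.93900) * 265.72 = 96.63 K

96.63 K


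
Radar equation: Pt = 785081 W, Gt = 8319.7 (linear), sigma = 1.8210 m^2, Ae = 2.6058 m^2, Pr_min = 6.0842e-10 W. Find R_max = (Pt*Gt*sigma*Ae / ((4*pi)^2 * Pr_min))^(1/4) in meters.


R^4 = 785081*8319.7*1.8210*2.6058 / ((4*pi)^2 * 6.0842e-10) = 3.225893e+17
R_max = 3.225893e+17^0.25 = 23832 m

23832 m


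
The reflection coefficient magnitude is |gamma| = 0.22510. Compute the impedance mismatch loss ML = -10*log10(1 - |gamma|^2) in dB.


ML = -10 * log10(1 - 0.22510^2) = -10 * log10(0.94932999) = 0.2258 dB

0.2258 dB


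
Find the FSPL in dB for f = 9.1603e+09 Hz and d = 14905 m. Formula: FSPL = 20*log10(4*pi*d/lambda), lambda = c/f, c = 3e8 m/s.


lambda = c / f = 3.0000e+08 / 9.1603e+09 = 0.03275002 m
FSPL = 20 * log10(4*pi*14905/0.03275002) = 135.1 dB

135.1 dB


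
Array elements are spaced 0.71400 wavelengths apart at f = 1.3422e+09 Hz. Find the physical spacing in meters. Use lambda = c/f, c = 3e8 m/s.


lambda = c / f = 3.0000e+08 / 1.3422e+09 = 0.2235136 m
d = 0.71400 * 0.2235136 = 0.1596 m

0.1596 m


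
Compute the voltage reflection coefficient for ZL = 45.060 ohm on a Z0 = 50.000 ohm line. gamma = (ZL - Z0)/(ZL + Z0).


gamma = (45.060 - 50.000) / (45.060 + 50.000) = -0.05197

-0.05197


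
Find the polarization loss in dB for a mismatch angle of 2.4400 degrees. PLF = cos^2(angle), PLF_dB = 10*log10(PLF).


PLF_linear = cos^2(2.4400 deg) = 0.9981875
PLF_dB = 10 * log10(0.9981875) = -7.879e-03 dB

-7.879e-03 dB


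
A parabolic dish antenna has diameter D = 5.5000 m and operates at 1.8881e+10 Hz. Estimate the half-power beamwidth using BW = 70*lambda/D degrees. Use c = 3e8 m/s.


lambda = c / f = 3.0000e+08 / 1.8881e+10 = 0.01588899 m
BW = 70 * 0.01588899 / 5.5000 = 0.2022 deg

0.2022 deg


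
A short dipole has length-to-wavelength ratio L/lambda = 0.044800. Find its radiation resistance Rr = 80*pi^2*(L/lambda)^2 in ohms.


Rr = 80 * pi^2 * (0.044800)^2 = 80 * 9.869604 * 2.007040e-03 = 1.585 ohm

1.585 ohm


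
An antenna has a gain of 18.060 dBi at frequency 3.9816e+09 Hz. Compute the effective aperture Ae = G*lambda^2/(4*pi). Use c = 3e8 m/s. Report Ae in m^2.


lambda = c / f = 3.0000e+08 / 3.9816e+09 = 0.07534659 m
G_linear = 10^(18.060/10) = 63.97348
Ae = G_linear * lambda^2 / (4*pi) = 63.97348 * 0.07534659^2 / (4*pi) = 0.02890 m^2

0.02890 m^2


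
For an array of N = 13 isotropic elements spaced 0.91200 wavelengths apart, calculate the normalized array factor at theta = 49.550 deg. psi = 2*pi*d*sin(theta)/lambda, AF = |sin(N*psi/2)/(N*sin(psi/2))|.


psi = 2*pi*0.91200*sin(49.550 deg) = 4.360574 rad
AF = |sin(13*4.360574/2) / (13*sin(4.360574/2))| = 6.505e-03

6.505e-03


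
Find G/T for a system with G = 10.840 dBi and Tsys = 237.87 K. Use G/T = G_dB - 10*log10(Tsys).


G/T = 10.840 - 10*log10(237.87) = 10.840 - 23.76340 = -12.92 dB/K

-12.92 dB/K


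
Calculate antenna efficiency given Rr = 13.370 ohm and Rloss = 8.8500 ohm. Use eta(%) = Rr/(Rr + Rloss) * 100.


eta = 13.370 / (13.370 + 8.8500) * 100 = 60.17%

60.17%


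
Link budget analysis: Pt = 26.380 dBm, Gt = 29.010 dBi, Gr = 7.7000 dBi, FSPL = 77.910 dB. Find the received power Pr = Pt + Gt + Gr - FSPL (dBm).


Pr = 26.380 + 29.010 + 7.7000 - 77.910 = -14.82 dBm

-14.82 dBm


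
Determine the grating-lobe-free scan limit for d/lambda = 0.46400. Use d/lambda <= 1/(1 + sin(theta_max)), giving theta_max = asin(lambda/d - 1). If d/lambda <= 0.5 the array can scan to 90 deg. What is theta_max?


lambda/d - 1 = 1/0.46400 - 1 = 1.155172 >= 1
d/lambda <= 0.5, so the array can scan to endfire without grating lobes: theta_max = 90 deg

90 deg


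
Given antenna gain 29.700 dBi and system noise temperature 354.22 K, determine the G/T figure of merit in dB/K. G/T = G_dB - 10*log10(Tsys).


G/T = 29.700 - 10*log10(354.22) = 29.700 - 25.49273 = 4.207 dB/K

4.207 dB/K


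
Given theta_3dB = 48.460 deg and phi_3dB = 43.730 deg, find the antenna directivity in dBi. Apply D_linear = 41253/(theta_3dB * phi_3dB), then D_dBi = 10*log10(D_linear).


D_linear = 41253 / (48.460 * 43.730) = 19.46671
D_dBi = 10 * log10(19.46671) = 12.89 dBi

12.89 dBi


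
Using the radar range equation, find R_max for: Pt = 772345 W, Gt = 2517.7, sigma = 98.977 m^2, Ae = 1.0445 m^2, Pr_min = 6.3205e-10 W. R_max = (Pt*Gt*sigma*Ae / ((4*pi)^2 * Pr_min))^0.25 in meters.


R^4 = 772345*2517.7*98.977*1.0445 / ((4*pi)^2 * 6.3205e-10) = 2.014127e+18
R_max = 2.014127e+18^0.25 = 37672 m

37672 m


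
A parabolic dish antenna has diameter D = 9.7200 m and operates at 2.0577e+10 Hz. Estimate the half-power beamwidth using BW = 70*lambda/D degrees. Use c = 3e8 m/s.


lambda = c / f = 3.0000e+08 / 2.0577e+10 = 0.01457938 m
BW = 70 * 0.01457938 / 9.7200 = 0.1050 deg

0.1050 deg


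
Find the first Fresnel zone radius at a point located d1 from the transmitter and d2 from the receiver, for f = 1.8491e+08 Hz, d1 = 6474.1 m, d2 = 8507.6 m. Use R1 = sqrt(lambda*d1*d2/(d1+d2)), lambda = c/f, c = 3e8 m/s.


lambda = c / f = 3.0000e+08 / 1.8491e+08 = 1.622411 m
R1 = sqrt(1.622411 * 6474.1 * 8507.6 / (6474.1 + 8507.6)) = 77.23 m

77.23 m


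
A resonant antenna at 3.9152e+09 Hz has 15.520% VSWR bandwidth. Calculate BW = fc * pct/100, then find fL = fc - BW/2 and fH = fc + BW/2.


BW = 3.9152e+09 * 15.520/100 = 6.076390e+08 Hz
fL = 3.9152e+09 - 6.076390e+08/2 = 3.611e+09 Hz
fH = 3.9152e+09 + 6.076390e+08/2 = 4.219e+09 Hz

BW=6.076e+08 Hz, fL=3.611e+09 Hz, fH=4.219e+09 Hz


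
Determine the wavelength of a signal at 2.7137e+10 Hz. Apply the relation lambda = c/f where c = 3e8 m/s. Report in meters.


lambda = c / f = 3.0000e+08 / 2.7137e+10 = 0.01106 m

0.01106 m


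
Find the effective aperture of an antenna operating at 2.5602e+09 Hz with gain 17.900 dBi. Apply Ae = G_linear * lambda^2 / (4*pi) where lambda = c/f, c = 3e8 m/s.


lambda = c / f = 3.0000e+08 / 2.5602e+09 = 0.1171783 m
G_linear = 10^(17.900/10) = 61.65950
Ae = G_linear * lambda^2 / (4*pi) = 61.65950 * 0.1171783^2 / (4*pi) = 0.06737 m^2

0.06737 m^2


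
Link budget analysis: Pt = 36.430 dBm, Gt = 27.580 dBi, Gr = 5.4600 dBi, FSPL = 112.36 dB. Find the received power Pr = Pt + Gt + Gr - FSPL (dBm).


Pr = 36.430 + 27.580 + 5.4600 - 112.36 = -42.89 dBm

-42.89 dBm


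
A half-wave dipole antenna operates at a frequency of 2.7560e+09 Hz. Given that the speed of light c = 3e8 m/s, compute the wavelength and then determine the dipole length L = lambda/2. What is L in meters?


lambda = c / f = 3.0000e+08 / 2.7560e+09 = 0.1088534 m
L = lambda / 2 = 0.1088534 / 2 = 0.05443 m

0.05443 m


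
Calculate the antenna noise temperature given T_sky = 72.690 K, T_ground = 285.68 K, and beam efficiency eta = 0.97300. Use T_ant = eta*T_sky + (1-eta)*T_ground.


T_ant = 0.97300 * 72.690 + (1 - 0.97300) * 285.68 = 78.44 K

78.44 K


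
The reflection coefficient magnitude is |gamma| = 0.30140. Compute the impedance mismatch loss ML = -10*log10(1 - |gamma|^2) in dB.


ML = -10 * log10(1 - 0.30140^2) = -10 * log10(0.90915804) = 0.4136 dB

0.4136 dB


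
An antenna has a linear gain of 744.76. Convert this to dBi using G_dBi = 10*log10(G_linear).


G_dBi = 10 * log10(744.76) = 28.72 dBi

28.72 dBi


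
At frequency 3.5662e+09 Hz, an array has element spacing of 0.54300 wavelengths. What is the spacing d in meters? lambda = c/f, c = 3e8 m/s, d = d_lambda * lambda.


lambda = c / f = 3.0000e+08 / 3.5662e+09 = 0.08412316 m
d = 0.54300 * 0.08412316 = 0.04568 m

0.04568 m


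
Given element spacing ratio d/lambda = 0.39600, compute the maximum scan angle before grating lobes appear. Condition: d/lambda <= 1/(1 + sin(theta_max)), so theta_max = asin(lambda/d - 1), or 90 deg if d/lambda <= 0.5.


lambda/d - 1 = 1/0.39600 - 1 = 1.525253 >= 1
d/lambda <= 0.5, so the array can scan to endfire without grating lobes: theta_max = 90 deg

90 deg


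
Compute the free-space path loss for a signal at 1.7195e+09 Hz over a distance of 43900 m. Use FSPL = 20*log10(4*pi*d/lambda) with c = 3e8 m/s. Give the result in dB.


lambda = c / f = 3.0000e+08 / 1.7195e+09 = 0.1744693 m
FSPL = 20 * log10(4*pi*43900/0.1744693) = 130.0 dB

130.0 dB


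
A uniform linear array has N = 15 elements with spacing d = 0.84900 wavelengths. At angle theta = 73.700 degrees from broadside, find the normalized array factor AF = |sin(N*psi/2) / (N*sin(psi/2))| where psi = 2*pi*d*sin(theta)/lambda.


psi = 2*pi*0.84900*sin(73.700 deg) = 5.120009 rad
AF = |sin(15*5.120009/2) / (15*sin(5.120009/2))| = 0.07827

0.07827


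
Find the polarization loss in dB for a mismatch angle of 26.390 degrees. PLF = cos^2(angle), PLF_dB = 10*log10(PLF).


PLF_linear = cos^2(26.390 deg) = 0.8024386
PLF_dB = 10 * log10(0.8024386) = -0.9559 dB

-0.9559 dB


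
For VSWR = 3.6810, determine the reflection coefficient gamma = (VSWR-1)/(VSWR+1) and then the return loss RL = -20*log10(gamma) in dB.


gamma = (3.6810 - 1) / (3.6810 + 1) = 0.5727409
RL = -20 * log10(0.5727409) = 4.841 dB

4.841 dB


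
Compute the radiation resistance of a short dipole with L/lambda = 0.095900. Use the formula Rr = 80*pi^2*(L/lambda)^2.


Rr = 80 * pi^2 * (0.095900)^2 = 80 * 9.869604 * 9.196810e-03 = 7.262 ohm

7.262 ohm


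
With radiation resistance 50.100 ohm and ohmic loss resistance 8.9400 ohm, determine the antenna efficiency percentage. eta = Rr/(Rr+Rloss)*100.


eta = 50.100 / (50.100 + 8.9400) * 100 = 84.86%

84.86%


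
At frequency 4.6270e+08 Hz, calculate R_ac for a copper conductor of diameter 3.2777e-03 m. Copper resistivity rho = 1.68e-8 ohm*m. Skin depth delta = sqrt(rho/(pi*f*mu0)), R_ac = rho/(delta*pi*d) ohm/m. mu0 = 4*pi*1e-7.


delta = sqrt(1.68e-8 / (pi * 4.6270e+08 * 4*pi*1e-7)) = 3.032669e-06 m
R_ac = 1.68e-8 / (3.032669e-06 * pi * 3.2777e-03) = 0.5380 ohm/m

0.5380 ohm/m


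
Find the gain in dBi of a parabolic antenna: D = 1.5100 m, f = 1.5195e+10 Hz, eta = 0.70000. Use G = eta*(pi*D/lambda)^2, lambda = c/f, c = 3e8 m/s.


lambda = c / f = 3.0000e+08 / 1.5195e+10 = 0.01974334 m
G_linear = 0.70000 * (pi * 1.5100 / 0.01974334)^2 = 40412.01
G_dBi = 10 * log10(40412.01) = 46.07 dBi

46.07 dBi


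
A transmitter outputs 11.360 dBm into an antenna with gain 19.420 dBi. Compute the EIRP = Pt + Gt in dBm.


EIRP = Pt + Gt = 11.360 + 19.420 = 30.78 dBm

30.78 dBm


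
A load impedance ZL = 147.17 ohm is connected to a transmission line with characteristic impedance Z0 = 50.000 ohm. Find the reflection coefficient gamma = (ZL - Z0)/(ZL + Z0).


gamma = (147.17 - 50.000) / (147.17 + 50.000) = 0.4928

0.4928


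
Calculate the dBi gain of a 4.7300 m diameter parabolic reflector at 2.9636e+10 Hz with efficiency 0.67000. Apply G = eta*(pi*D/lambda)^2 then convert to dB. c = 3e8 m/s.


lambda = c / f = 3.0000e+08 / 2.9636e+10 = 0.01012282 m
G_linear = 0.67000 * (pi * 4.7300 / 0.01012282)^2 = 1.443756e+06
G_dBi = 10 * log10(1.443756e+06) = 61.59 dBi

61.59 dBi


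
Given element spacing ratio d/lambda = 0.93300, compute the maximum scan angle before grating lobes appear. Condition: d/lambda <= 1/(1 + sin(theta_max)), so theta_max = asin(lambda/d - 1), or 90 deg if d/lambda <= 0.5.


lambda/d - 1 = 1/0.93300 - 1 = 0.07181136
theta_max = asin(0.07181136) = 4.118 deg

4.118 deg


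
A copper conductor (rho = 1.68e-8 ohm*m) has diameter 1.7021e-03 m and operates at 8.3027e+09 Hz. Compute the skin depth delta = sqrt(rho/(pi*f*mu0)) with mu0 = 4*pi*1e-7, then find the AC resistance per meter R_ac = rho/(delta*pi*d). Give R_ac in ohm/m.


delta = sqrt(1.68e-8 / (pi * 8.3027e+09 * 4*pi*1e-7)) = 7.159210e-07 m
R_ac = 1.68e-8 / (7.159210e-07 * pi * 1.7021e-03) = 4.388 ohm/m

4.388 ohm/m


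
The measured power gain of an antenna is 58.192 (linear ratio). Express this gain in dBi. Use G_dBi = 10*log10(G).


G_dBi = 10 * log10(58.192) = 17.65 dBi

17.65 dBi


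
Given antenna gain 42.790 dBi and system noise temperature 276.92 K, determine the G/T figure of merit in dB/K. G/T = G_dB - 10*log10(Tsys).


G/T = 42.790 - 10*log10(276.92) = 42.790 - 24.42354 = 18.37 dB/K

18.37 dB/K


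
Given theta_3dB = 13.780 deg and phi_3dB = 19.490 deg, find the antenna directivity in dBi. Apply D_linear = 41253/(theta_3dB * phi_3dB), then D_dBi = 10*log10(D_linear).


D_linear = 41253 / (13.780 * 19.490) = 153.6012
D_dBi = 10 * log10(153.6012) = 21.86 dBi

21.86 dBi


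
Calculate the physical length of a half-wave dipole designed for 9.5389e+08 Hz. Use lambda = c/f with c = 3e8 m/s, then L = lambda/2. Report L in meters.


lambda = c / f = 3.0000e+08 / 9.5389e+08 = 0.3145017 m
L = lambda / 2 = 0.3145017 / 2 = 0.1573 m

0.1573 m


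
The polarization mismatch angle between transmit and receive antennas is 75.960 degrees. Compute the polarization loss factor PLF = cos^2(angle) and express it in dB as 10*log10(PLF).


PLF_linear = cos^2(75.960 deg) = 0.05885439
PLF_dB = 10 * log10(0.05885439) = -12.30 dB

-12.30 dB


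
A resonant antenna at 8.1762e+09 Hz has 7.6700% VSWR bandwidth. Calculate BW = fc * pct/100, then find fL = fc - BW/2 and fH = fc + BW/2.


BW = 8.1762e+09 * 7.6700/100 = 6.271145e+08 Hz
fL = 8.1762e+09 - 6.271145e+08/2 = 7.863e+09 Hz
fH = 8.1762e+09 + 6.271145e+08/2 = 8.490e+09 Hz

BW=6.271e+08 Hz, fL=7.863e+09 Hz, fH=8.490e+09 Hz


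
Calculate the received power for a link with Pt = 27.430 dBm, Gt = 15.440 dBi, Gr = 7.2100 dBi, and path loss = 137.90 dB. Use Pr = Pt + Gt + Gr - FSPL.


Pr = 27.430 + 15.440 + 7.2100 - 137.90 = -87.82 dBm

-87.82 dBm


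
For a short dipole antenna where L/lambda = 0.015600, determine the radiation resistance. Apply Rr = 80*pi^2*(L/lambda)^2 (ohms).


Rr = 80 * pi^2 * (0.015600)^2 = 80 * 9.869604 * 2.433600e-04 = 0.1921 ohm

0.1921 ohm


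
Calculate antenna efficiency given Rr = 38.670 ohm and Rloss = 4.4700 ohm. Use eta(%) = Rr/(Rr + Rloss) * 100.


eta = 38.670 / (38.670 + 4.4700) * 100 = 89.64%

89.64%


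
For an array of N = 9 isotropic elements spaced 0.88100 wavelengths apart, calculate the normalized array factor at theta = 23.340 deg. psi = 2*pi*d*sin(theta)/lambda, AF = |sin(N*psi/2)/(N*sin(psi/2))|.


psi = 2*pi*0.88100*sin(23.340 deg) = 2.193085 rad
AF = |sin(9*2.193085/2) / (9*sin(2.193085/2))| = 0.05366

0.05366


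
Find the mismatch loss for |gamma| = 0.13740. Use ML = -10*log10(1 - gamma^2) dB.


ML = -10 * log10(1 - 0.13740^2) = -10 * log10(0.98112124) = 0.08277 dB

0.08277 dB


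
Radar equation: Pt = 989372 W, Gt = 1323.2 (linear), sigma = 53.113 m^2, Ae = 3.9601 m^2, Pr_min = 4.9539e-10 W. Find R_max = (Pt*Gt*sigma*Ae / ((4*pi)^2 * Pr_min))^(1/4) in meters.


R^4 = 989372*1323.2*53.113*3.9601 / ((4*pi)^2 * 4.9539e-10) = 3.519858e+18
R_max = 3.519858e+18^0.25 = 43314 m

43314 m


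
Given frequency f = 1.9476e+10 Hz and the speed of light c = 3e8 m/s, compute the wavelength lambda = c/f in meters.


lambda = c / f = 3.0000e+08 / 1.9476e+10 = 0.01540 m

0.01540 m


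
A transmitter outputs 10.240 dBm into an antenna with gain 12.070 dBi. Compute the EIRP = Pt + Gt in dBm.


EIRP = Pt + Gt = 10.240 + 12.070 = 22.31 dBm

22.31 dBm


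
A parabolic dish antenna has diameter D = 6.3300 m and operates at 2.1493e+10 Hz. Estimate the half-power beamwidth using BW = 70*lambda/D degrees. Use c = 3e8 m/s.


lambda = c / f = 3.0000e+08 / 2.1493e+10 = 0.01395803 m
BW = 70 * 0.01395803 / 6.3300 = 0.1544 deg

0.1544 deg


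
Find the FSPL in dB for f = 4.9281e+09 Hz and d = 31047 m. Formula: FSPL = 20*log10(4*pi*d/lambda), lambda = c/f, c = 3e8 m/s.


lambda = c / f = 3.0000e+08 / 4.9281e+09 = 0.06087539 m
FSPL = 20 * log10(4*pi*31047/0.06087539) = 136.1 dB

136.1 dB


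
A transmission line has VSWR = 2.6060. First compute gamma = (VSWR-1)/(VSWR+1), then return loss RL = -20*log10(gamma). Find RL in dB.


gamma = (2.6060 - 1) / (2.6060 + 1) = 0.4453688
RL = -20 * log10(0.4453688) = 7.026 dB

7.026 dB


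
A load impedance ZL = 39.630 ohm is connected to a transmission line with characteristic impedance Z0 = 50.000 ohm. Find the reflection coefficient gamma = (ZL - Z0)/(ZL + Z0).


gamma = (39.630 - 50.000) / (39.630 + 50.000) = -0.1157

-0.1157


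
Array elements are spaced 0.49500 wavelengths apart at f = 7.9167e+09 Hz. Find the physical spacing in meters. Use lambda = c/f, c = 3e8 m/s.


lambda = c / f = 3.0000e+08 / 7.9167e+09 = 0.03789458 m
d = 0.49500 * 0.03789458 = 0.01876 m

0.01876 m
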